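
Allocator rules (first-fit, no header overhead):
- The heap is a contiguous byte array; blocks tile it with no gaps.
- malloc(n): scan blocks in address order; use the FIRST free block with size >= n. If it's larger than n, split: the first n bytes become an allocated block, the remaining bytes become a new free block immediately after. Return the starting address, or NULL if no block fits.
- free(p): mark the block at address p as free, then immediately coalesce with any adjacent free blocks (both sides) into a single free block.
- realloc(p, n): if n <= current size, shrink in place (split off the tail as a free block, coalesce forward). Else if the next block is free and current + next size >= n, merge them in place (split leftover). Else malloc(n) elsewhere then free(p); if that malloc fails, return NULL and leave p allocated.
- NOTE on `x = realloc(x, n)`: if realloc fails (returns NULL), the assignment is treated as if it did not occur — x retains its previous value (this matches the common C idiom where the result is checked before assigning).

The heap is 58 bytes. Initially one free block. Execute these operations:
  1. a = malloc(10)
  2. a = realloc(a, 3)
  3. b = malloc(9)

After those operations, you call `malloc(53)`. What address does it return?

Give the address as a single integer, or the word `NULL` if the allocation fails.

Op 1: a = malloc(10) -> a = 0; heap: [0-9 ALLOC][10-57 FREE]
Op 2: a = realloc(a, 3) -> a = 0; heap: [0-2 ALLOC][3-57 FREE]
Op 3: b = malloc(9) -> b = 3; heap: [0-2 ALLOC][3-11 ALLOC][12-57 FREE]
malloc(53): first-fit scan over [0-2 ALLOC][3-11 ALLOC][12-57 FREE] -> NULL

Answer: NULL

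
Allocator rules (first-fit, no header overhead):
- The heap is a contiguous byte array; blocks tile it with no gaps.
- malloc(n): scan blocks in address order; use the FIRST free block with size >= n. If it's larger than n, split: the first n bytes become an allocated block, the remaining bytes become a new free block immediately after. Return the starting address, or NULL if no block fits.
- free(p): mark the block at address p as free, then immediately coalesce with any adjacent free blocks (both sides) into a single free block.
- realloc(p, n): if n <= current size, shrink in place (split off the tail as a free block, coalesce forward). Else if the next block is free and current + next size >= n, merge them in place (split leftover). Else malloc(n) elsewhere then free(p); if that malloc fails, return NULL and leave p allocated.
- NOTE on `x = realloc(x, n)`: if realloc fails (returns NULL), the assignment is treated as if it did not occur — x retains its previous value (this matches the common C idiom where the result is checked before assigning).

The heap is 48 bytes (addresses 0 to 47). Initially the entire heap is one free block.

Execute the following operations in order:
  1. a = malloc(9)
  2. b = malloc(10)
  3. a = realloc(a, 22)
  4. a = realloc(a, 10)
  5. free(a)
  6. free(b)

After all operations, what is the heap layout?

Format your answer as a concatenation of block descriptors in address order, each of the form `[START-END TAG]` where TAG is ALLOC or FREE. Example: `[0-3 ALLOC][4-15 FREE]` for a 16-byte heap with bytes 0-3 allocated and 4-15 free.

Op 1: a = malloc(9) -> a = 0; heap: [0-8 ALLOC][9-47 FREE]
Op 2: b = malloc(10) -> b = 9; heap: [0-8 ALLOC][9-18 ALLOC][19-47 FREE]
Op 3: a = realloc(a, 22) -> a = 19; heap: [0-8 FREE][9-18 ALLOC][19-40 ALLOC][41-47 FREE]
Op 4: a = realloc(a, 10) -> a = 19; heap: [0-8 FREE][9-18 ALLOC][19-28 ALLOC][29-47 FREE]
Op 5: free(a) -> (freed a); heap: [0-8 FREE][9-18 ALLOC][19-47 FREE]
Op 6: free(b) -> (freed b); heap: [0-47 FREE]

Answer: [0-47 FREE]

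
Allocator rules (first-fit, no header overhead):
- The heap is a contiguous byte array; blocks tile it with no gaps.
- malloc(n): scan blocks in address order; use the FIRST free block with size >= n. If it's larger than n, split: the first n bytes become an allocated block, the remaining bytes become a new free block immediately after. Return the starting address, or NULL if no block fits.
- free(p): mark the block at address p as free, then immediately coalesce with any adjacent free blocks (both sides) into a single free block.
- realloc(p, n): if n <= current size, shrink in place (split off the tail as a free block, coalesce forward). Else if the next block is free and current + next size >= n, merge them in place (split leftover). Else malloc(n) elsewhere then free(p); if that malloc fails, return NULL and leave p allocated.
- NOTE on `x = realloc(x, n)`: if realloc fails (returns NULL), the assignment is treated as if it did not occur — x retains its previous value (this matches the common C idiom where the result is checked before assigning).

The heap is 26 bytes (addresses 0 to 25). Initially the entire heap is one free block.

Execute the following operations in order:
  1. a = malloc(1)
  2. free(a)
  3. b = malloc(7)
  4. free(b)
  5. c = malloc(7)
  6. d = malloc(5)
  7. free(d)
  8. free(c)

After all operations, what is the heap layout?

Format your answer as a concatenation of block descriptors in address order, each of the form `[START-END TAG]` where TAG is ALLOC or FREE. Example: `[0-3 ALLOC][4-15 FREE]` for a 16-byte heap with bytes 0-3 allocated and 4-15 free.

Op 1: a = malloc(1) -> a = 0; heap: [0-0 ALLOC][1-25 FREE]
Op 2: free(a) -> (freed a); heap: [0-25 FREE]
Op 3: b = malloc(7) -> b = 0; heap: [0-6 ALLOC][7-25 FREE]
Op 4: free(b) -> (freed b); heap: [0-25 FREE]
Op 5: c = malloc(7) -> c = 0; heap: [0-6 ALLOC][7-25 FREE]
Op 6: d = malloc(5) -> d = 7; heap: [0-6 ALLOC][7-11 ALLOC][12-25 FREE]
Op 7: free(d) -> (freed d); heap: [0-6 ALLOC][7-25 FREE]
Op 8: free(c) -> (freed c); heap: [0-25 FREE]

Answer: [0-25 FREE]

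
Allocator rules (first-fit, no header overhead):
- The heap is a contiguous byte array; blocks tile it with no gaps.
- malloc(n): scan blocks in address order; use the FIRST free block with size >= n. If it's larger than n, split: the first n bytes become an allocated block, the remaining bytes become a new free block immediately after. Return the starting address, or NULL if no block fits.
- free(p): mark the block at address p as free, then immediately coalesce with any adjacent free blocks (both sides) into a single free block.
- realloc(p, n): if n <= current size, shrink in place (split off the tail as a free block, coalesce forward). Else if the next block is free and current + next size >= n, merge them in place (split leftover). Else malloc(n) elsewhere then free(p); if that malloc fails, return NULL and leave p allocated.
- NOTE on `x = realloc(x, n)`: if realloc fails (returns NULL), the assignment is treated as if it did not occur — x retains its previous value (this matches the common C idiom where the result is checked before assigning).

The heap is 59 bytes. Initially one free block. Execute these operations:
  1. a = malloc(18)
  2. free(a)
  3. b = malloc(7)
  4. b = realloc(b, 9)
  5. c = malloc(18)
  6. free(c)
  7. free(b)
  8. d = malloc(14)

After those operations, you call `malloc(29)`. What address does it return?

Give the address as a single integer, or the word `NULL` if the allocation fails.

Answer: 14

Derivation:
Op 1: a = malloc(18) -> a = 0; heap: [0-17 ALLOC][18-58 FREE]
Op 2: free(a) -> (freed a); heap: [0-58 FREE]
Op 3: b = malloc(7) -> b = 0; heap: [0-6 ALLOC][7-58 FREE]
Op 4: b = realloc(b, 9) -> b = 0; heap: [0-8 ALLOC][9-58 FREE]
Op 5: c = malloc(18) -> c = 9; heap: [0-8 ALLOC][9-26 ALLOC][27-58 FREE]
Op 6: free(c) -> (freed c); heap: [0-8 ALLOC][9-58 FREE]
Op 7: free(b) -> (freed b); heap: [0-58 FREE]
Op 8: d = malloc(14) -> d = 0; heap: [0-13 ALLOC][14-58 FREE]
malloc(29): first-fit scan over [0-13 ALLOC][14-58 FREE] -> 14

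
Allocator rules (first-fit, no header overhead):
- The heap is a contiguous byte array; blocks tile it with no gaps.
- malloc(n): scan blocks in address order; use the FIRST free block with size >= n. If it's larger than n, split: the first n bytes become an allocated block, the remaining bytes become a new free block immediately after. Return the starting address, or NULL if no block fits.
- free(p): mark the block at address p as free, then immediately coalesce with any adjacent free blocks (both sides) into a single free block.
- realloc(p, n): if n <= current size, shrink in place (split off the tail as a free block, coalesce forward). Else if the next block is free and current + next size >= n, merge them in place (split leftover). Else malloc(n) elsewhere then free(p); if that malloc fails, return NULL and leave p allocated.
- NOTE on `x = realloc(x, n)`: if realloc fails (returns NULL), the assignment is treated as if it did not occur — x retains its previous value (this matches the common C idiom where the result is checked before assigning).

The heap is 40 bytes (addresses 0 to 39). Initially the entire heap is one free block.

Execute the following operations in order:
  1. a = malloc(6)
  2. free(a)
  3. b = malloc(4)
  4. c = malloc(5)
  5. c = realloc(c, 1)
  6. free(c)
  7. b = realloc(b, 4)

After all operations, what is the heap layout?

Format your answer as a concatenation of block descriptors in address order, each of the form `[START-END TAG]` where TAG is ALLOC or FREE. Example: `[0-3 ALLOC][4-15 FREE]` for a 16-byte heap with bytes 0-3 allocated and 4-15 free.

Answer: [0-3 ALLOC][4-39 FREE]

Derivation:
Op 1: a = malloc(6) -> a = 0; heap: [0-5 ALLOC][6-39 FREE]
Op 2: free(a) -> (freed a); heap: [0-39 FREE]
Op 3: b = malloc(4) -> b = 0; heap: [0-3 ALLOC][4-39 FREE]
Op 4: c = malloc(5) -> c = 4; heap: [0-3 ALLOC][4-8 ALLOC][9-39 FREE]
Op 5: c = realloc(c, 1) -> c = 4; heap: [0-3 ALLOC][4-4 ALLOC][5-39 FREE]
Op 6: free(c) -> (freed c); heap: [0-3 ALLOC][4-39 FREE]
Op 7: b = realloc(b, 4) -> b = 0; heap: [0-3 ALLOC][4-39 FREE]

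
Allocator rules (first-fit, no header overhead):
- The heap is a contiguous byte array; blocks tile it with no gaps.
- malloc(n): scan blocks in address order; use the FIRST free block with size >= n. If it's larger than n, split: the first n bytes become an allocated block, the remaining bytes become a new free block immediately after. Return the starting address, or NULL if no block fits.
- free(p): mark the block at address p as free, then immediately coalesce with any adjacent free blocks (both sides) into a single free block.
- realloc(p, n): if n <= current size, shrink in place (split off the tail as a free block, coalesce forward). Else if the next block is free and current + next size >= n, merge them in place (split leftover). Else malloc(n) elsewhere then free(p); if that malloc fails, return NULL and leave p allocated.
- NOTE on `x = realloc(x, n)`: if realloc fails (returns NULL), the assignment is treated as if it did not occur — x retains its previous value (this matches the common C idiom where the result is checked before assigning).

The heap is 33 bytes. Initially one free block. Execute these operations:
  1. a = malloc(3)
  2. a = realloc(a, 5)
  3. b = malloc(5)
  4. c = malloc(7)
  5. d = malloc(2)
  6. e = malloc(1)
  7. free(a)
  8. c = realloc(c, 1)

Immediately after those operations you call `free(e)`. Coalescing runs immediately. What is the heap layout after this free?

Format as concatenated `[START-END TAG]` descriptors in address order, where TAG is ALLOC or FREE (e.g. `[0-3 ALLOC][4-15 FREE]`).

Answer: [0-4 FREE][5-9 ALLOC][10-10 ALLOC][11-16 FREE][17-18 ALLOC][19-32 FREE]

Derivation:
Op 1: a = malloc(3) -> a = 0; heap: [0-2 ALLOC][3-32 FREE]
Op 2: a = realloc(a, 5) -> a = 0; heap: [0-4 ALLOC][5-32 FREE]
Op 3: b = malloc(5) -> b = 5; heap: [0-4 ALLOC][5-9 ALLOC][10-32 FREE]
Op 4: c = malloc(7) -> c = 10; heap: [0-4 ALLOC][5-9 ALLOC][10-16 ALLOC][17-32 FREE]
Op 5: d = malloc(2) -> d = 17; heap: [0-4 ALLOC][5-9 ALLOC][10-16 ALLOC][17-18 ALLOC][19-32 FREE]
Op 6: e = malloc(1) -> e = 19; heap: [0-4 ALLOC][5-9 ALLOC][10-16 ALLOC][17-18 ALLOC][19-19 ALLOC][20-32 FREE]
Op 7: free(a) -> (freed a); heap: [0-4 FREE][5-9 ALLOC][10-16 ALLOC][17-18 ALLOC][19-19 ALLOC][20-32 FREE]
Op 8: c = realloc(c, 1) -> c = 10; heap: [0-4 FREE][5-9 ALLOC][10-10 ALLOC][11-16 FREE][17-18 ALLOC][19-19 ALLOC][20-32 FREE]
free(e): e = 19 -> block [19-19 ALLOC]; mark free, coalesce with adjacent free neighbors -> [0-4 FREE][5-9 ALLOC][10-10 ALLOC][11-16 FREE][17-18 ALLOC][19-32 FREE]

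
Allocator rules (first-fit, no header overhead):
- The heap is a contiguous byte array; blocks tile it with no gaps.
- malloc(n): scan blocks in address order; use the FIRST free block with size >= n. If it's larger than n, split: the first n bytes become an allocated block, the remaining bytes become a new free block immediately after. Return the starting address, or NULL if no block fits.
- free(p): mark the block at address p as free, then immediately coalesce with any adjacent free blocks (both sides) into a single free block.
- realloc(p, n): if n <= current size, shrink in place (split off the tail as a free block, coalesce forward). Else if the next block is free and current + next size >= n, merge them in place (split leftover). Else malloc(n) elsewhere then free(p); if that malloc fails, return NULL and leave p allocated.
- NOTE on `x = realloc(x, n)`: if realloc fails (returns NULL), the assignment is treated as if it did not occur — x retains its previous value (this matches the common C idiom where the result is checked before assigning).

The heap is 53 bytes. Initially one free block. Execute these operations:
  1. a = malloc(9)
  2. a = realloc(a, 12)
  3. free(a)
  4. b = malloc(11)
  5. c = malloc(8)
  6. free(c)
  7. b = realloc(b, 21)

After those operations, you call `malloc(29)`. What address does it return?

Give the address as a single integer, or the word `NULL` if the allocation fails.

Answer: 21

Derivation:
Op 1: a = malloc(9) -> a = 0; heap: [0-8 ALLOC][9-52 FREE]
Op 2: a = realloc(a, 12) -> a = 0; heap: [0-11 ALLOC][12-52 FREE]
Op 3: free(a) -> (freed a); heap: [0-52 FREE]
Op 4: b = malloc(11) -> b = 0; heap: [0-10 ALLOC][11-52 FREE]
Op 5: c = malloc(8) -> c = 11; heap: [0-10 ALLOC][11-18 ALLOC][19-52 FREE]
Op 6: free(c) -> (freed c); heap: [0-10 ALLOC][11-52 FREE]
Op 7: b = realloc(b, 21) -> b = 0; heap: [0-20 ALLOC][21-52 FREE]
malloc(29): first-fit scan over [0-20 ALLOC][21-52 FREE] -> 21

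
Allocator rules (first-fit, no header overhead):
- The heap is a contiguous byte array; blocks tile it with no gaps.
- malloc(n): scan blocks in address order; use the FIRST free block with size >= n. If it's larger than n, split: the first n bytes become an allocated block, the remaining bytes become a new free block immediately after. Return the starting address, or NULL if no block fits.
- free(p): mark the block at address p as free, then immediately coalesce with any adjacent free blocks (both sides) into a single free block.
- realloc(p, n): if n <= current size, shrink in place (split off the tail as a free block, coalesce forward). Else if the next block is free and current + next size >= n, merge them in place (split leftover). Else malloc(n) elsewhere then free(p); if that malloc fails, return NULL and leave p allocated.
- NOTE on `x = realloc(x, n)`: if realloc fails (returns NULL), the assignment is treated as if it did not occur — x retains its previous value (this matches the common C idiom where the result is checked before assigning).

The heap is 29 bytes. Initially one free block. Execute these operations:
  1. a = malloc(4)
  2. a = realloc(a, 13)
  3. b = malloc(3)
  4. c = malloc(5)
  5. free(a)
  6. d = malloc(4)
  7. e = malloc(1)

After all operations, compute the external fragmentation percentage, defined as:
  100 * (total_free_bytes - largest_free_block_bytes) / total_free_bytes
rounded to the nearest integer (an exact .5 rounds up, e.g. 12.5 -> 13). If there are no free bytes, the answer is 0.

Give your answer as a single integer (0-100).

Op 1: a = malloc(4) -> a = 0; heap: [0-3 ALLOC][4-28 FREE]
Op 2: a = realloc(a, 13) -> a = 0; heap: [0-12 ALLOC][13-28 FREE]
Op 3: b = malloc(3) -> b = 13; heap: [0-12 ALLOC][13-15 ALLOC][16-28 FREE]
Op 4: c = malloc(5) -> c = 16; heap: [0-12 ALLOC][13-15 ALLOC][16-20 ALLOC][21-28 FREE]
Op 5: free(a) -> (freed a); heap: [0-12 FREE][13-15 ALLOC][16-20 ALLOC][21-28 FREE]
Op 6: d = malloc(4) -> d = 0; heap: [0-3 ALLOC][4-12 FREE][13-15 ALLOC][16-20 ALLOC][21-28 FREE]
Op 7: e = malloc(1) -> e = 4; heap: [0-3 ALLOC][4-4 ALLOC][5-12 FREE][13-15 ALLOC][16-20 ALLOC][21-28 FREE]
Free blocks: [8 8] total_free=16 largest=8 -> 100*(16-8)/16 = 800/16 = 50

Answer: 50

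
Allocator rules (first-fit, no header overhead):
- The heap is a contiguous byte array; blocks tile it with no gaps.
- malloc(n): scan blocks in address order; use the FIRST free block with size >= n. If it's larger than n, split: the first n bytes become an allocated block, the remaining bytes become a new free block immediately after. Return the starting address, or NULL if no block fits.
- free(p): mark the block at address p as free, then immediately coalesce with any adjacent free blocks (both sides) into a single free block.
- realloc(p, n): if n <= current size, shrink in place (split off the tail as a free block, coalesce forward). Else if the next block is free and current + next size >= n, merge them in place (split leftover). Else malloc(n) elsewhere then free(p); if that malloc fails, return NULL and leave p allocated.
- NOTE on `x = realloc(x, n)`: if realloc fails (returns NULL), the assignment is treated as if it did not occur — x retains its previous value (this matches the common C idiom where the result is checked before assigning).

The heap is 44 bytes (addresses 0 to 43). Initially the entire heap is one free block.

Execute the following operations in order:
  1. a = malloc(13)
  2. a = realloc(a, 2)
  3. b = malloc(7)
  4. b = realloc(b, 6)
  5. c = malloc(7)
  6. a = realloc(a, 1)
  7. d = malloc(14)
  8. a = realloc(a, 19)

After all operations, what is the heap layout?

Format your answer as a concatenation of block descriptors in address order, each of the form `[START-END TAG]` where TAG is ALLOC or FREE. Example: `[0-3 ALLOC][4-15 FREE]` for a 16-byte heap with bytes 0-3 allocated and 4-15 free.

Op 1: a = malloc(13) -> a = 0; heap: [0-12 ALLOC][13-43 FREE]
Op 2: a = realloc(a, 2) -> a = 0; heap: [0-1 ALLOC][2-43 FREE]
Op 3: b = malloc(7) -> b = 2; heap: [0-1 ALLOC][2-8 ALLOC][9-43 FREE]
Op 4: b = realloc(b, 6) -> b = 2; heap: [0-1 ALLOC][2-7 ALLOC][8-43 FREE]
Op 5: c = malloc(7) -> c = 8; heap: [0-1 ALLOC][2-7 ALLOC][8-14 ALLOC][15-43 FREE]
Op 6: a = realloc(a, 1) -> a = 0; heap: [0-0 ALLOC][1-1 FREE][2-7 ALLOC][8-14 ALLOC][15-43 FREE]
Op 7: d = malloc(14) -> d = 15; heap: [0-0 ALLOC][1-1 FREE][2-7 ALLOC][8-14 ALLOC][15-28 ALLOC][29-43 FREE]
Op 8: a = realloc(a, 19) -> NULL (a unchanged); heap: [0-0 ALLOC][1-1 FREE][2-7 ALLOC][8-14 ALLOC][15-28 ALLOC][29-43 FREE]

Answer: [0-0 ALLOC][1-1 FREE][2-7 ALLOC][8-14 ALLOC][15-28 ALLOC][29-43 FREE]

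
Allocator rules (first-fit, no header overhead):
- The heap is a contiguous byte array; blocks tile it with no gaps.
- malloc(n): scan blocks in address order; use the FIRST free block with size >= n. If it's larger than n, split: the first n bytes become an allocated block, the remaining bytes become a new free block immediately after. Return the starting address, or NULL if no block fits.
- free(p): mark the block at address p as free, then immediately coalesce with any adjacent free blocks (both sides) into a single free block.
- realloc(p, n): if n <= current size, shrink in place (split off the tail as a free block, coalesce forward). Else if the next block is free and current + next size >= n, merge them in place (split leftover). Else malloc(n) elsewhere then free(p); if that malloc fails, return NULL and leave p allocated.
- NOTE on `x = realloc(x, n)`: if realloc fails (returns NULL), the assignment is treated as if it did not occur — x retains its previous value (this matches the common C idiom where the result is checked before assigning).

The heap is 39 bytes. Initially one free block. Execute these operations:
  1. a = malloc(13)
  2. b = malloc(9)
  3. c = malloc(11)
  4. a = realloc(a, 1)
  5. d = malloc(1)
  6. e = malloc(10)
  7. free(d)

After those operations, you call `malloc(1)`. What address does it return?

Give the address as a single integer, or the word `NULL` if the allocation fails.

Op 1: a = malloc(13) -> a = 0; heap: [0-12 ALLOC][13-38 FREE]
Op 2: b = malloc(9) -> b = 13; heap: [0-12 ALLOC][13-21 ALLOC][22-38 FREE]
Op 3: c = malloc(11) -> c = 22; heap: [0-12 ALLOC][13-21 ALLOC][22-32 ALLOC][33-38 FREE]
Op 4: a = realloc(a, 1) -> a = 0; heap: [0-0 ALLOC][1-12 FREE][13-21 ALLOC][22-32 ALLOC][33-38 FREE]
Op 5: d = malloc(1) -> d = 1; heap: [0-0 ALLOC][1-1 ALLOC][2-12 FREE][13-21 ALLOC][22-32 ALLOC][33-38 FREE]
Op 6: e = malloc(10) -> e = 2; heap: [0-0 ALLOC][1-1 ALLOC][2-11 ALLOC][12-12 FREE][13-21 ALLOC][22-32 ALLOC][33-38 FREE]
Op 7: free(d) -> (freed d); heap: [0-0 ALLOC][1-1 FREE][2-11 ALLOC][12-12 FREE][13-21 ALLOC][22-32 ALLOC][33-38 FREE]
malloc(1): first-fit scan over [0-0 ALLOC][1-1 FREE][2-11 ALLOC][12-12 FREE][13-21 ALLOC][22-32 ALLOC][33-38 FREE] -> 1

Answer: 1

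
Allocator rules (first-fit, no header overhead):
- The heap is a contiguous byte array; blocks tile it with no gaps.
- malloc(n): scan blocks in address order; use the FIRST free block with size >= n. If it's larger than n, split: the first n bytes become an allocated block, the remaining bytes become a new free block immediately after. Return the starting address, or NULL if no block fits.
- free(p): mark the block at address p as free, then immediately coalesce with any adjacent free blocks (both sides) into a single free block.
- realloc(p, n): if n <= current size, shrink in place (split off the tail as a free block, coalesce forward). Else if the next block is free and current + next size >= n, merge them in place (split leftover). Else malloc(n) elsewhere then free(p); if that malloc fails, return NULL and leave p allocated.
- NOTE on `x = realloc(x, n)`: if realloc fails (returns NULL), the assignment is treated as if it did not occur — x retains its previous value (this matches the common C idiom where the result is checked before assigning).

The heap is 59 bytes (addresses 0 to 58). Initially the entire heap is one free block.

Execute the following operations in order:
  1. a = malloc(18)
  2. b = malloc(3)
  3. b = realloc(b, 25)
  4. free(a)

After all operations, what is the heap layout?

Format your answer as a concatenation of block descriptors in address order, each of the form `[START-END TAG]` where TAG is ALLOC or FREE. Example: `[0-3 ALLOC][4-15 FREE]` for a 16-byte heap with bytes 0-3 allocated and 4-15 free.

Answer: [0-17 FREE][18-42 ALLOC][43-58 FREE]

Derivation:
Op 1: a = malloc(18) -> a = 0; heap: [0-17 ALLOC][18-58 FREE]
Op 2: b = malloc(3) -> b = 18; heap: [0-17 ALLOC][18-20 ALLOC][21-58 FREE]
Op 3: b = realloc(b, 25) -> b = 18; heap: [0-17 ALLOC][18-42 ALLOC][43-58 FREE]
Op 4: free(a) -> (freed a); heap: [0-17 FREE][18-42 ALLOC][43-58 FREE]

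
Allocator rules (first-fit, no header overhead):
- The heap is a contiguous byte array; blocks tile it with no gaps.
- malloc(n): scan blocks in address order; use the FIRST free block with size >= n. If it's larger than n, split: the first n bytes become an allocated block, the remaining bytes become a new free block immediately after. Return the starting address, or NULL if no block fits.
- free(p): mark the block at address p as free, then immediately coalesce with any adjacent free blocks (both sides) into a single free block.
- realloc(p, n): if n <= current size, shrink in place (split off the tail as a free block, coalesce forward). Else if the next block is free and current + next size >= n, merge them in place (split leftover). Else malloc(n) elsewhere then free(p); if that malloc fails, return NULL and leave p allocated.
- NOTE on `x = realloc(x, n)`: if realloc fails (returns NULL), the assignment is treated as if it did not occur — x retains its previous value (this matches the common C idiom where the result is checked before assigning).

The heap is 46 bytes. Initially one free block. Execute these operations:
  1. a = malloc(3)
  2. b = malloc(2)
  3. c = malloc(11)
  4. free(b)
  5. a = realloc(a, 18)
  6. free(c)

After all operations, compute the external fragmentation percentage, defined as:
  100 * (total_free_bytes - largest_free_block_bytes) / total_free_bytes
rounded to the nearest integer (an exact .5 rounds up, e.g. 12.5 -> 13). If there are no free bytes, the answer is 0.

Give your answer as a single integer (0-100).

Answer: 43

Derivation:
Op 1: a = malloc(3) -> a = 0; heap: [0-2 ALLOC][3-45 FREE]
Op 2: b = malloc(2) -> b = 3; heap: [0-2 ALLOC][3-4 ALLOC][5-45 FREE]
Op 3: c = malloc(11) -> c = 5; heap: [0-2 ALLOC][3-4 ALLOC][5-15 ALLOC][16-45 FREE]
Op 4: free(b) -> (freed b); heap: [0-2 ALLOC][3-4 FREE][5-15 ALLOC][16-45 FREE]
Op 5: a = realloc(a, 18) -> a = 16; heap: [0-4 FREE][5-15 ALLOC][16-33 ALLOC][34-45 FREE]
Op 6: free(c) -> (freed c); heap: [0-15 FREE][16-33 ALLOC][34-45 FREE]
Free blocks: [16 12] total_free=28 largest=16 -> 100*(28-16)/28 = 1200/28 ≈ 42.857 -> rounds to 43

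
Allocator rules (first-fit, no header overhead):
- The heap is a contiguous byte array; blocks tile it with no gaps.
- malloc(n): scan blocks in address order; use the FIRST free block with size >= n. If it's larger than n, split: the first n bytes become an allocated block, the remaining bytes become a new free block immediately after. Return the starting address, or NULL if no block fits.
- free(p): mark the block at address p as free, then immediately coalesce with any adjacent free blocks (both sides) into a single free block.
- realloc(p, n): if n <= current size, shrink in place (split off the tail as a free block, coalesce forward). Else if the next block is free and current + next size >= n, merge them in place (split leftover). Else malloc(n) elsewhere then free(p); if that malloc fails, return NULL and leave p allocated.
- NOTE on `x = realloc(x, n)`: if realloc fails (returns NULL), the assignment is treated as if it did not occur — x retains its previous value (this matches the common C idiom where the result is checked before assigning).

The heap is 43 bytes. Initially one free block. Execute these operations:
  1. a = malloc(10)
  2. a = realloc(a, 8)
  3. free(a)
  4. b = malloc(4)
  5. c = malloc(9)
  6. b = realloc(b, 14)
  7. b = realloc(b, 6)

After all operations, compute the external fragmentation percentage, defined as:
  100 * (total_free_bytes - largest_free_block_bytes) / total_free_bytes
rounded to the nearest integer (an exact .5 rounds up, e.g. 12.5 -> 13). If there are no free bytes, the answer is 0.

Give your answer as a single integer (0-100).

Op 1: a = malloc(10) -> a = 0; heap: [0-9 ALLOC][10-42 FREE]
Op 2: a = realloc(a, 8) -> a = 0; heap: [0-7 ALLOC][8-42 FREE]
Op 3: free(a) -> (freed a); heap: [0-42 FREE]
Op 4: b = malloc(4) -> b = 0; heap: [0-3 ALLOC][4-42 FREE]
Op 5: c = malloc(9) -> c = 4; heap: [0-3 ALLOC][4-12 ALLOC][13-42 FREE]
Op 6: b = realloc(b, 14) -> b = 13; heap: [0-3 FREE][4-12 ALLOC][13-26 ALLOC][27-42 FREE]
Op 7: b = realloc(b, 6) -> b = 13; heap: [0-3 FREE][4-12 ALLOC][13-18 ALLOC][19-42 FREE]
Free blocks: [4 24] total_free=28 largest=24 -> 100*(28-24)/28 = 400/28 ≈ 14.286 -> rounds to 14

Answer: 14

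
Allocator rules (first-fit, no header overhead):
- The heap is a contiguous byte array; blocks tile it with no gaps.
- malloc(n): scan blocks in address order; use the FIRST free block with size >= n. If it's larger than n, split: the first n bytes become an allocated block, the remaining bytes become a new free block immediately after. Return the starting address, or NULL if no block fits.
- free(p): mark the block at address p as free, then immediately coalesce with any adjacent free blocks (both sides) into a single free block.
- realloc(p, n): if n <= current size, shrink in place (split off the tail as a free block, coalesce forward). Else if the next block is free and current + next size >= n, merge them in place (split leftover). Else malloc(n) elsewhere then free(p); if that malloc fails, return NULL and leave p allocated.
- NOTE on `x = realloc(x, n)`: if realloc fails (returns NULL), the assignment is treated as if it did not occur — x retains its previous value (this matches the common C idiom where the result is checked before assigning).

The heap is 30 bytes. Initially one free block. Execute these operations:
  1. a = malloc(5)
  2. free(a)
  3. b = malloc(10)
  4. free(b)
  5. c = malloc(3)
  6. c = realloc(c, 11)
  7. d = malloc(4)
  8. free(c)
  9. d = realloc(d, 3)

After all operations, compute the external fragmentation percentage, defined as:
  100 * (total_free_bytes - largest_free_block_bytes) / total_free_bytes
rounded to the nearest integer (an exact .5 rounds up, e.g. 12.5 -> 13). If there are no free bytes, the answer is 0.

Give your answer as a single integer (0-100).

Op 1: a = malloc(5) -> a = 0; heap: [0-4 ALLOC][5-29 FREE]
Op 2: free(a) -> (freed a); heap: [0-29 FREE]
Op 3: b = malloc(10) -> b = 0; heap: [0-9 ALLOC][10-29 FREE]
Op 4: free(b) -> (freed b); heap: [0-29 FREE]
Op 5: c = malloc(3) -> c = 0; heap: [0-2 ALLOC][3-29 FREE]
Op 6: c = realloc(c, 11) -> c = 0; heap: [0-10 ALLOC][11-29 FREE]
Op 7: d = malloc(4) -> d = 11; heap: [0-10 ALLOC][11-14 ALLOC][15-29 FREE]
Op 8: free(c) -> (freed c); heap: [0-10 FREE][11-14 ALLOC][15-29 FREE]
Op 9: d = realloc(d, 3) -> d = 11; heap: [0-10 FREE][11-13 ALLOC][14-29 FREE]
Free blocks: [11 16] total_free=27 largest=16 -> 100*(27-16)/27 = 1100/27 ≈ 40.741 -> rounds to 41

Answer: 41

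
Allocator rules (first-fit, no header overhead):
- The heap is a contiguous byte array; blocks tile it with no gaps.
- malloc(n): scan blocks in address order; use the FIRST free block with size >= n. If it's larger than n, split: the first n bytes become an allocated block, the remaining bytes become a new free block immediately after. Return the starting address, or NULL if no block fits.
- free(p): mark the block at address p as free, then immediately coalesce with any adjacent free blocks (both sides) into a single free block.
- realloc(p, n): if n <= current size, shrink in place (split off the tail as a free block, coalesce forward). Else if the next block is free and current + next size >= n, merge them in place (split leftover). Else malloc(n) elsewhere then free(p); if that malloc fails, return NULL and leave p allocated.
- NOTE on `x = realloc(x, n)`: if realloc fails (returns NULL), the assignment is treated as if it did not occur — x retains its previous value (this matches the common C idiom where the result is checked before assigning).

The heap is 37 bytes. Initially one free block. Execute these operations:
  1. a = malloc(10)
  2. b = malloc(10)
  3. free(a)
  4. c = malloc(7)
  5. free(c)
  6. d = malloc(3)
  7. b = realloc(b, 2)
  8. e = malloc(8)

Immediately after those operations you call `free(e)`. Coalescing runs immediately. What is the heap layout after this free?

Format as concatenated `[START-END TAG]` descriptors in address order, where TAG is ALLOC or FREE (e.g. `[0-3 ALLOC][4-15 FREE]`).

Answer: [0-2 ALLOC][3-9 FREE][10-11 ALLOC][12-36 FREE]

Derivation:
Op 1: a = malloc(10) -> a = 0; heap: [0-9 ALLOC][10-36 FREE]
Op 2: b = malloc(10) -> b = 10; heap: [0-9 ALLOC][10-19 ALLOC][20-36 FREE]
Op 3: free(a) -> (freed a); heap: [0-9 FREE][10-19 ALLOC][20-36 FREE]
Op 4: c = malloc(7) -> c = 0; heap: [0-6 ALLOC][7-9 FREE][10-19 ALLOC][20-36 FREE]
Op 5: free(c) -> (freed c); heap: [0-9 FREE][10-19 ALLOC][20-36 FREE]
Op 6: d = malloc(3) -> d = 0; heap: [0-2 ALLOC][3-9 FREE][10-19 ALLOC][20-36 FREE]
Op 7: b = realloc(b, 2) -> b = 10; heap: [0-2 ALLOC][3-9 FREE][10-11 ALLOC][12-36 FREE]
Op 8: e = malloc(8) -> e = 12; heap: [0-2 ALLOC][3-9 FREE][10-11 ALLOC][12-19 ALLOC][20-36 FREE]
free(e): e = 12 -> block [12-19 ALLOC]; mark free, coalesce with adjacent free neighbors -> [0-2 ALLOC][3-9 FREE][10-11 ALLOC][12-36 FREE]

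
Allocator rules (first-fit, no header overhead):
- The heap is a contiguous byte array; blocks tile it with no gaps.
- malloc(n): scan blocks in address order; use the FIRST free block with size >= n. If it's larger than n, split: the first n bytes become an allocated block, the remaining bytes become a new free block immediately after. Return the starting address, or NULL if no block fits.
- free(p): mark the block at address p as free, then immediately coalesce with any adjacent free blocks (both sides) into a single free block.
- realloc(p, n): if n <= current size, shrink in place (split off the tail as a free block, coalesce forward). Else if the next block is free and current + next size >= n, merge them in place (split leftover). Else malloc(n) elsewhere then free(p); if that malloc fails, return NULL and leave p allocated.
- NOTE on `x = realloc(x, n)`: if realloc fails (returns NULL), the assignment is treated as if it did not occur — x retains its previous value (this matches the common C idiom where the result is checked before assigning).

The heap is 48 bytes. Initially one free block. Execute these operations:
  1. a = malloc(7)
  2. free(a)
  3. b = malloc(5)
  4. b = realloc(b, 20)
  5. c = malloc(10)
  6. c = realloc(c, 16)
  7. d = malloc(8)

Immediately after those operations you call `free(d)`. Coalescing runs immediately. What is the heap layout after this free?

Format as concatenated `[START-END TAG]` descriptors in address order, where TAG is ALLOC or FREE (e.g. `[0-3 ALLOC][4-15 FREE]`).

Op 1: a = malloc(7) -> a = 0; heap: [0-6 ALLOC][7-47 FREE]
Op 2: free(a) -> (freed a); heap: [0-47 FREE]
Op 3: b = malloc(5) -> b = 0; heap: [0-4 ALLOC][5-47 FREE]
Op 4: b = realloc(b, 20) -> b = 0; heap: [0-19 ALLOC][20-47 FREE]
Op 5: c = malloc(10) -> c = 20; heap: [0-19 ALLOC][20-29 ALLOC][30-47 FREE]
Op 6: c = realloc(c, 16) -> c = 20; heap: [0-19 ALLOC][20-35 ALLOC][36-47 FREE]
Op 7: d = malloc(8) -> d = 36; heap: [0-19 ALLOC][20-35 ALLOC][36-43 ALLOC][44-47 FREE]
free(d): d = 36 -> block [36-43 ALLOC]; mark free, coalesce with adjacent free neighbors -> [0-19 ALLOC][20-35 ALLOC][36-47 FREE]

Answer: [0-19 ALLOC][20-35 ALLOC][36-47 FREE]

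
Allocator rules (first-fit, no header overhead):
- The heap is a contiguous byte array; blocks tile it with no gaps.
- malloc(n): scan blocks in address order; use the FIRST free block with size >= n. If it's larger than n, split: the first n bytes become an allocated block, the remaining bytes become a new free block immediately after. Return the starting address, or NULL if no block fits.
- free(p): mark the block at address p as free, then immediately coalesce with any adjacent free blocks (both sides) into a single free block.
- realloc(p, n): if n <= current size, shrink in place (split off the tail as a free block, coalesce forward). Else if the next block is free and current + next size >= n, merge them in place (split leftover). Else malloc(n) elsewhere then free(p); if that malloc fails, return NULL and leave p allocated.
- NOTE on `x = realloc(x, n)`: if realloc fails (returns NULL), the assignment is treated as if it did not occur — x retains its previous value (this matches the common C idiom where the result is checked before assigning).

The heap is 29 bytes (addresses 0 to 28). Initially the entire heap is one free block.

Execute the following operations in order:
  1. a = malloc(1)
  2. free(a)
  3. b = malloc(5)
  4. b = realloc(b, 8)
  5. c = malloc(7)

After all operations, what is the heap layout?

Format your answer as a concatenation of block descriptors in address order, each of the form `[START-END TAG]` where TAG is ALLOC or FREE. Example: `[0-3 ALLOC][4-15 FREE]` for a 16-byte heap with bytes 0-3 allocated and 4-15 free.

Op 1: a = malloc(1) -> a = 0; heap: [0-0 ALLOC][1-28 FREE]
Op 2: free(a) -> (freed a); heap: [0-28 FREE]
Op 3: b = malloc(5) -> b = 0; heap: [0-4 ALLOC][5-28 FREE]
Op 4: b = realloc(b, 8) -> b = 0; heap: [0-7 ALLOC][8-28 FREE]
Op 5: c = malloc(7) -> c = 8; heap: [0-7 ALLOC][8-14 ALLOC][15-28 FREE]

Answer: [0-7 ALLOC][8-14 ALLOC][15-28 FREE]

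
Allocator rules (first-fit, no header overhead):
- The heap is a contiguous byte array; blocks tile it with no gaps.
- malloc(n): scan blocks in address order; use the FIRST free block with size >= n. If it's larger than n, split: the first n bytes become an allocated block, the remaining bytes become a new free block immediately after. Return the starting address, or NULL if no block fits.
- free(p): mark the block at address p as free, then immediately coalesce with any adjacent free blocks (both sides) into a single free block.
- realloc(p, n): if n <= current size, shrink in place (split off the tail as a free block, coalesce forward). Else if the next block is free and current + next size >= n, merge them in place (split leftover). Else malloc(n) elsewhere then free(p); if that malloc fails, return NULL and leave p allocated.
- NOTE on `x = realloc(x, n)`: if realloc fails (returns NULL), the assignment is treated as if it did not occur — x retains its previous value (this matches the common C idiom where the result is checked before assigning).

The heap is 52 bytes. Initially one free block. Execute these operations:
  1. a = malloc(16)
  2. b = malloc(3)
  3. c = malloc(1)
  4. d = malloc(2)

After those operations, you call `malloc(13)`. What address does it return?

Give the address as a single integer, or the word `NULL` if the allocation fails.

Answer: 22

Derivation:
Op 1: a = malloc(16) -> a = 0; heap: [0-15 ALLOC][16-51 FREE]
Op 2: b = malloc(3) -> b = 16; heap: [0-15 ALLOC][16-18 ALLOC][19-51 FREE]
Op 3: c = malloc(1) -> c = 19; heap: [0-15 ALLOC][16-18 ALLOC][19-19 ALLOC][20-51 FREE]
Op 4: d = malloc(2) -> d = 20; heap: [0-15 ALLOC][16-18 ALLOC][19-19 ALLOC][20-21 ALLOC][22-51 FREE]
malloc(13): first-fit scan over [0-15 ALLOC][16-18 ALLOC][19-19 ALLOC][20-21 ALLOC][22-51 FREE] -> 22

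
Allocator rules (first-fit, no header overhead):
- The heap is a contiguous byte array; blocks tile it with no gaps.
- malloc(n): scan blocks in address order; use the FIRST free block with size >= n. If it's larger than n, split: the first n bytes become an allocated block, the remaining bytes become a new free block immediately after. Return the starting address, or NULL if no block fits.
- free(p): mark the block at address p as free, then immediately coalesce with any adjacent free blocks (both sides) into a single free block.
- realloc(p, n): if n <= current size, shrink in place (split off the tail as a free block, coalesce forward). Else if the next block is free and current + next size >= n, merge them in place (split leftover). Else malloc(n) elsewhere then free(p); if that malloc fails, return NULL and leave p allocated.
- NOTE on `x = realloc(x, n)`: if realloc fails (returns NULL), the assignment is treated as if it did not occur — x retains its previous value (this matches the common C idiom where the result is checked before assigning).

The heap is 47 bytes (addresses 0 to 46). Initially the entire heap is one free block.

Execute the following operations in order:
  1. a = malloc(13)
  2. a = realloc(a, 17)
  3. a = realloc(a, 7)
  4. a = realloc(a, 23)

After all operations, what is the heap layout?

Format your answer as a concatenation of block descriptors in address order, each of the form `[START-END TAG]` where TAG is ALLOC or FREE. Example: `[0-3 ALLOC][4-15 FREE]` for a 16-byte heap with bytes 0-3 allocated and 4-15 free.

Answer: [0-22 ALLOC][23-46 FREE]

Derivation:
Op 1: a = malloc(13) -> a = 0; heap: [0-12 ALLOC][13-46 FREE]
Op 2: a = realloc(a, 17) -> a = 0; heap: [0-16 ALLOC][17-46 FREE]
Op 3: a = realloc(a, 7) -> a = 0; heap: [0-6 ALLOC][7-46 FREE]
Op 4: a = realloc(a, 23) -> a = 0; heap: [0-22 ALLOC][23-46 FREE]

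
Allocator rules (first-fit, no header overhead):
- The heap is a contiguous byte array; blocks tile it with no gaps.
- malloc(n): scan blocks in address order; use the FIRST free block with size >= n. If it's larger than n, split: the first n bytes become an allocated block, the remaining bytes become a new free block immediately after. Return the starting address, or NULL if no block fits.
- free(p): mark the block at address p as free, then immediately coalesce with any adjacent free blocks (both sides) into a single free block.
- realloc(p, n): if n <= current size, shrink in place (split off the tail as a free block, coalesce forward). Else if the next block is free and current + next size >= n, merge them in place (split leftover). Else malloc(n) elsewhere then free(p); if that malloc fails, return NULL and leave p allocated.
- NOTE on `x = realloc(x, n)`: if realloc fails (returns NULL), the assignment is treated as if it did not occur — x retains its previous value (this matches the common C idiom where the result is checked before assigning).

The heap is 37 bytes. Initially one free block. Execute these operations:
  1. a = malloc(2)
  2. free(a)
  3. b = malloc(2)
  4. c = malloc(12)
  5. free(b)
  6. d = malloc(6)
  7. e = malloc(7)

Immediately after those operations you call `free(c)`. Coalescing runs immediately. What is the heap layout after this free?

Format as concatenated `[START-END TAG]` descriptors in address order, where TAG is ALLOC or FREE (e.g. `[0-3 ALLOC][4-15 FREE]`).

Op 1: a = malloc(2) -> a = 0; heap: [0-1 ALLOC][2-36 FREE]
Op 2: free(a) -> (freed a); heap: [0-36 FREE]
Op 3: b = malloc(2) -> b = 0; heap: [0-1 ALLOC][2-36 FREE]
Op 4: c = malloc(12) -> c = 2; heap: [0-1 ALLOC][2-13 ALLOC][14-36 FREE]
Op 5: free(b) -> (freed b); heap: [0-1 FREE][2-13 ALLOC][14-36 FREE]
Op 6: d = malloc(6) -> d = 14; heap: [0-1 FREE][2-13 ALLOC][14-19 ALLOC][20-36 FREE]
Op 7: e = malloc(7) -> e = 20; heap: [0-1 FREE][2-13 ALLOC][14-19 ALLOC][20-26 ALLOC][27-36 FREE]
free(c): c = 2 -> block [2-13 ALLOC]; mark free, coalesce with adjacent free neighbors -> [0-13 FREE][14-19 ALLOC][20-26 ALLOC][27-36 FREE]

Answer: [0-13 FREE][14-19 ALLOC][20-26 ALLOC][27-36 FREE]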